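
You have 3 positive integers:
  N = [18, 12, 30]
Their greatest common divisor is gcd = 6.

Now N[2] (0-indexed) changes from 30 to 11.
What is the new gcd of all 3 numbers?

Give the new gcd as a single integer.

Numbers: [18, 12, 30], gcd = 6
Change: index 2, 30 -> 11
gcd of the OTHER numbers (without index 2): gcd([18, 12]) = 6
New gcd = gcd(g_others, new_val) = gcd(6, 11) = 1

Answer: 1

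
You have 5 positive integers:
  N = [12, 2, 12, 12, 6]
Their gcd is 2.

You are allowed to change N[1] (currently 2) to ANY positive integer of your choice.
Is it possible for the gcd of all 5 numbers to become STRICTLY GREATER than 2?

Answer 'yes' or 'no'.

Current gcd = 2
gcd of all OTHER numbers (without N[1]=2): gcd([12, 12, 12, 6]) = 6
The new gcd after any change is gcd(6, new_value).
This can be at most 6.
Since 6 > old gcd 2, the gcd CAN increase (e.g., set N[1] = 6).

Answer: yes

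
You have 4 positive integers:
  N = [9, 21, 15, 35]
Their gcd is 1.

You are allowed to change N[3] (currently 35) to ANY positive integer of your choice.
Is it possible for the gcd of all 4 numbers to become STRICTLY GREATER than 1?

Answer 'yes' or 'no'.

Current gcd = 1
gcd of all OTHER numbers (without N[3]=35): gcd([9, 21, 15]) = 3
The new gcd after any change is gcd(3, new_value).
This can be at most 3.
Since 3 > old gcd 1, the gcd CAN increase (e.g., set N[3] = 3).

Answer: yes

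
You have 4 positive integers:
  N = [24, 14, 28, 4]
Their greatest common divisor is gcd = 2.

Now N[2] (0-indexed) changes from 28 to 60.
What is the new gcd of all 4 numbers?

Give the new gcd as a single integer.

Numbers: [24, 14, 28, 4], gcd = 2
Change: index 2, 28 -> 60
gcd of the OTHER numbers (without index 2): gcd([24, 14, 4]) = 2
New gcd = gcd(g_others, new_val) = gcd(2, 60) = 2

Answer: 2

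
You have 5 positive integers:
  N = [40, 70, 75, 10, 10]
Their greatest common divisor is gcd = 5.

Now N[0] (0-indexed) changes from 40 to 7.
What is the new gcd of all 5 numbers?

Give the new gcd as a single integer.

Numbers: [40, 70, 75, 10, 10], gcd = 5
Change: index 0, 40 -> 7
gcd of the OTHER numbers (without index 0): gcd([70, 75, 10, 10]) = 5
New gcd = gcd(g_others, new_val) = gcd(5, 7) = 1

Answer: 1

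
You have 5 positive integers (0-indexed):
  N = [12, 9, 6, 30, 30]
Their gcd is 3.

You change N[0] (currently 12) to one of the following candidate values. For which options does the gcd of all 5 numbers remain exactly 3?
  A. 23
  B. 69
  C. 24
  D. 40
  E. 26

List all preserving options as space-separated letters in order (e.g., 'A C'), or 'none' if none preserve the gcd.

Old gcd = 3; gcd of others (without N[0]) = 3
New gcd for candidate v: gcd(3, v). Preserves old gcd iff gcd(3, v) = 3.
  Option A: v=23, gcd(3,23)=1 -> changes
  Option B: v=69, gcd(3,69)=3 -> preserves
  Option C: v=24, gcd(3,24)=3 -> preserves
  Option D: v=40, gcd(3,40)=1 -> changes
  Option E: v=26, gcd(3,26)=1 -> changes

Answer: B C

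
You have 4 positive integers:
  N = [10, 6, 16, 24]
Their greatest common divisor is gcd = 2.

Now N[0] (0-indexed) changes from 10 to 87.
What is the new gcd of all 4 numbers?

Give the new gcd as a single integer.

Answer: 1

Derivation:
Numbers: [10, 6, 16, 24], gcd = 2
Change: index 0, 10 -> 87
gcd of the OTHER numbers (without index 0): gcd([6, 16, 24]) = 2
New gcd = gcd(g_others, new_val) = gcd(2, 87) = 1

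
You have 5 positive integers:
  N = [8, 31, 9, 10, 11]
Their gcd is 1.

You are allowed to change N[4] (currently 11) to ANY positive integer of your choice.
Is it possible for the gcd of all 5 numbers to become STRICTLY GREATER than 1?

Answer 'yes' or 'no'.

Answer: no

Derivation:
Current gcd = 1
gcd of all OTHER numbers (without N[4]=11): gcd([8, 31, 9, 10]) = 1
The new gcd after any change is gcd(1, new_value).
This can be at most 1.
Since 1 = old gcd 1, the gcd can only stay the same or decrease.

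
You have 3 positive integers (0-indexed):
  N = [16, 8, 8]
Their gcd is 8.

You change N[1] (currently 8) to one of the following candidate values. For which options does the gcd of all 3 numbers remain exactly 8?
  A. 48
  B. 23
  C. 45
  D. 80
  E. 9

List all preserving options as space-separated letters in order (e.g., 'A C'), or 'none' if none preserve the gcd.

Answer: A D

Derivation:
Old gcd = 8; gcd of others (without N[1]) = 8
New gcd for candidate v: gcd(8, v). Preserves old gcd iff gcd(8, v) = 8.
  Option A: v=48, gcd(8,48)=8 -> preserves
  Option B: v=23, gcd(8,23)=1 -> changes
  Option C: v=45, gcd(8,45)=1 -> changes
  Option D: v=80, gcd(8,80)=8 -> preserves
  Option E: v=9, gcd(8,9)=1 -> changes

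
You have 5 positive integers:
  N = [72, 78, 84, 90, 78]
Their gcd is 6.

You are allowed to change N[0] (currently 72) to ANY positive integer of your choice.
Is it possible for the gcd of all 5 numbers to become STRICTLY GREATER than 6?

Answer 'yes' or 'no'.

Current gcd = 6
gcd of all OTHER numbers (without N[0]=72): gcd([78, 84, 90, 78]) = 6
The new gcd after any change is gcd(6, new_value).
This can be at most 6.
Since 6 = old gcd 6, the gcd can only stay the same or decrease.

Answer: no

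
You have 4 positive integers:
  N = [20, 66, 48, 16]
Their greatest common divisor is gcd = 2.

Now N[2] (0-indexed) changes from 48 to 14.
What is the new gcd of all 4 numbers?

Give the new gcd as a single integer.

Numbers: [20, 66, 48, 16], gcd = 2
Change: index 2, 48 -> 14
gcd of the OTHER numbers (without index 2): gcd([20, 66, 16]) = 2
New gcd = gcd(g_others, new_val) = gcd(2, 14) = 2

Answer: 2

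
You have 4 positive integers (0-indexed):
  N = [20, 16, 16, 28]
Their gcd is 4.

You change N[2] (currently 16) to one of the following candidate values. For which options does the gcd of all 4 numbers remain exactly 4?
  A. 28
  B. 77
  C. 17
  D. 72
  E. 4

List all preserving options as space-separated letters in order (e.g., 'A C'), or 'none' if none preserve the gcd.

Answer: A D E

Derivation:
Old gcd = 4; gcd of others (without N[2]) = 4
New gcd for candidate v: gcd(4, v). Preserves old gcd iff gcd(4, v) = 4.
  Option A: v=28, gcd(4,28)=4 -> preserves
  Option B: v=77, gcd(4,77)=1 -> changes
  Option C: v=17, gcd(4,17)=1 -> changes
  Option D: v=72, gcd(4,72)=4 -> preserves
  Option E: v=4, gcd(4,4)=4 -> preserves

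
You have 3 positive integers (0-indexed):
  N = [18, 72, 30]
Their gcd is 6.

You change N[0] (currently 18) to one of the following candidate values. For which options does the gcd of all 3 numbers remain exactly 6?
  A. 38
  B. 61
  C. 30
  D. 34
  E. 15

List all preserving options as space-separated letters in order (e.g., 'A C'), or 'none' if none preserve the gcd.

Old gcd = 6; gcd of others (without N[0]) = 6
New gcd for candidate v: gcd(6, v). Preserves old gcd iff gcd(6, v) = 6.
  Option A: v=38, gcd(6,38)=2 -> changes
  Option B: v=61, gcd(6,61)=1 -> changes
  Option C: v=30, gcd(6,30)=6 -> preserves
  Option D: v=34, gcd(6,34)=2 -> changes
  Option E: v=15, gcd(6,15)=3 -> changes

Answer: C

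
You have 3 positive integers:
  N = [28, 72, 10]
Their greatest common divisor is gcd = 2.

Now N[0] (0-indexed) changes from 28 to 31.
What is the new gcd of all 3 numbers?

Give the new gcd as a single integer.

Numbers: [28, 72, 10], gcd = 2
Change: index 0, 28 -> 31
gcd of the OTHER numbers (without index 0): gcd([72, 10]) = 2
New gcd = gcd(g_others, new_val) = gcd(2, 31) = 1

Answer: 1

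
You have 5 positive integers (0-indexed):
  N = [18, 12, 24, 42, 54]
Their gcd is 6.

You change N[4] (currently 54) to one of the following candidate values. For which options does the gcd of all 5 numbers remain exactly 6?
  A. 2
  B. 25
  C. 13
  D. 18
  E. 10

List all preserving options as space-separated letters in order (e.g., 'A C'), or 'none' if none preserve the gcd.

Answer: D

Derivation:
Old gcd = 6; gcd of others (without N[4]) = 6
New gcd for candidate v: gcd(6, v). Preserves old gcd iff gcd(6, v) = 6.
  Option A: v=2, gcd(6,2)=2 -> changes
  Option B: v=25, gcd(6,25)=1 -> changes
  Option C: v=13, gcd(6,13)=1 -> changes
  Option D: v=18, gcd(6,18)=6 -> preserves
  Option E: v=10, gcd(6,10)=2 -> changes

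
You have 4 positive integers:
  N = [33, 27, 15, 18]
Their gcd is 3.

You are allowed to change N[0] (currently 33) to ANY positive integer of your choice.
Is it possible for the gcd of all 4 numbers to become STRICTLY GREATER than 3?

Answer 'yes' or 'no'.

Answer: no

Derivation:
Current gcd = 3
gcd of all OTHER numbers (without N[0]=33): gcd([27, 15, 18]) = 3
The new gcd after any change is gcd(3, new_value).
This can be at most 3.
Since 3 = old gcd 3, the gcd can only stay the same or decrease.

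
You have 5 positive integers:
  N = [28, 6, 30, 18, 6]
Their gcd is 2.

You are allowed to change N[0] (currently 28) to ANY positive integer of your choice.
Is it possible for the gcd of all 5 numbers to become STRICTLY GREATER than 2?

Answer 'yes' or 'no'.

Answer: yes

Derivation:
Current gcd = 2
gcd of all OTHER numbers (without N[0]=28): gcd([6, 30, 18, 6]) = 6
The new gcd after any change is gcd(6, new_value).
This can be at most 6.
Since 6 > old gcd 2, the gcd CAN increase (e.g., set N[0] = 6).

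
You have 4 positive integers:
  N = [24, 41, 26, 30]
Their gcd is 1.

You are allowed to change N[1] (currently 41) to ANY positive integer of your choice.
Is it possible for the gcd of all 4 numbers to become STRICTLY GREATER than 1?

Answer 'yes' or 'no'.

Current gcd = 1
gcd of all OTHER numbers (without N[1]=41): gcd([24, 26, 30]) = 2
The new gcd after any change is gcd(2, new_value).
This can be at most 2.
Since 2 > old gcd 1, the gcd CAN increase (e.g., set N[1] = 2).

Answer: yes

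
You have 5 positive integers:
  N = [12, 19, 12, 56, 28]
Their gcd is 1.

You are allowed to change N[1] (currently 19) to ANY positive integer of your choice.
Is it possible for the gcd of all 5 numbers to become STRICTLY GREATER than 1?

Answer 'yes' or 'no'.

Answer: yes

Derivation:
Current gcd = 1
gcd of all OTHER numbers (without N[1]=19): gcd([12, 12, 56, 28]) = 4
The new gcd after any change is gcd(4, new_value).
This can be at most 4.
Since 4 > old gcd 1, the gcd CAN increase (e.g., set N[1] = 4).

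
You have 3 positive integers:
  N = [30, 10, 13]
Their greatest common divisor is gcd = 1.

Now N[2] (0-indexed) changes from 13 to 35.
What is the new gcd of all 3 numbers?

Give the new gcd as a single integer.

Numbers: [30, 10, 13], gcd = 1
Change: index 2, 13 -> 35
gcd of the OTHER numbers (without index 2): gcd([30, 10]) = 10
New gcd = gcd(g_others, new_val) = gcd(10, 35) = 5

Answer: 5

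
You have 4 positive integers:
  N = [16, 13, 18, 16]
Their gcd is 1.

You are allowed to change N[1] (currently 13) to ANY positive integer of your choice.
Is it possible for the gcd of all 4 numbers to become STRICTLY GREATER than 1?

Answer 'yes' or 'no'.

Answer: yes

Derivation:
Current gcd = 1
gcd of all OTHER numbers (without N[1]=13): gcd([16, 18, 16]) = 2
The new gcd after any change is gcd(2, new_value).
This can be at most 2.
Since 2 > old gcd 1, the gcd CAN increase (e.g., set N[1] = 2).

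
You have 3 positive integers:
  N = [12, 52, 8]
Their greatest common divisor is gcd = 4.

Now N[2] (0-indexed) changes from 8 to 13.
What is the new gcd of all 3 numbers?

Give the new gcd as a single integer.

Answer: 1

Derivation:
Numbers: [12, 52, 8], gcd = 4
Change: index 2, 8 -> 13
gcd of the OTHER numbers (without index 2): gcd([12, 52]) = 4
New gcd = gcd(g_others, new_val) = gcd(4, 13) = 1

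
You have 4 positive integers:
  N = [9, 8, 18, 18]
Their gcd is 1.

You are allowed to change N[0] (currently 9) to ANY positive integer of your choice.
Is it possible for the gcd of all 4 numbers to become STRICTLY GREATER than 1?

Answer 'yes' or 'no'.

Answer: yes

Derivation:
Current gcd = 1
gcd of all OTHER numbers (without N[0]=9): gcd([8, 18, 18]) = 2
The new gcd after any change is gcd(2, new_value).
This can be at most 2.
Since 2 > old gcd 1, the gcd CAN increase (e.g., set N[0] = 2).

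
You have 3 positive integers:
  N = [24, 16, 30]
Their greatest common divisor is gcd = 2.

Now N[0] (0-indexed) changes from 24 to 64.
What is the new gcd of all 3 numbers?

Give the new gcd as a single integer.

Answer: 2

Derivation:
Numbers: [24, 16, 30], gcd = 2
Change: index 0, 24 -> 64
gcd of the OTHER numbers (without index 0): gcd([16, 30]) = 2
New gcd = gcd(g_others, new_val) = gcd(2, 64) = 2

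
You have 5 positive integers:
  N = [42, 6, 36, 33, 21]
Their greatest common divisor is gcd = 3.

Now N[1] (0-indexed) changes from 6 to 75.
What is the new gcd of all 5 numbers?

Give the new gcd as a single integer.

Answer: 3

Derivation:
Numbers: [42, 6, 36, 33, 21], gcd = 3
Change: index 1, 6 -> 75
gcd of the OTHER numbers (without index 1): gcd([42, 36, 33, 21]) = 3
New gcd = gcd(g_others, new_val) = gcd(3, 75) = 3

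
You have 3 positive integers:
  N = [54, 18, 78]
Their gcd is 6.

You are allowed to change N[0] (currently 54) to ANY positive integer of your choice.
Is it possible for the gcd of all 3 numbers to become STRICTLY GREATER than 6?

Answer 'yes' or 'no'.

Answer: no

Derivation:
Current gcd = 6
gcd of all OTHER numbers (without N[0]=54): gcd([18, 78]) = 6
The new gcd after any change is gcd(6, new_value).
This can be at most 6.
Since 6 = old gcd 6, the gcd can only stay the same or decrease.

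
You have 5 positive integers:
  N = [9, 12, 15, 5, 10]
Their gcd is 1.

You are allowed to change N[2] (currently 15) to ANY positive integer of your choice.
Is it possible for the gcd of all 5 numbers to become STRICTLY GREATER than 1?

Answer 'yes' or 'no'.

Current gcd = 1
gcd of all OTHER numbers (without N[2]=15): gcd([9, 12, 5, 10]) = 1
The new gcd after any change is gcd(1, new_value).
This can be at most 1.
Since 1 = old gcd 1, the gcd can only stay the same or decrease.

Answer: no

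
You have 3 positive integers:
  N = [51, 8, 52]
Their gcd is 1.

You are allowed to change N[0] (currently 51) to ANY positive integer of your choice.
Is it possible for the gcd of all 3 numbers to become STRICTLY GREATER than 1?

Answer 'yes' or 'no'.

Current gcd = 1
gcd of all OTHER numbers (without N[0]=51): gcd([8, 52]) = 4
The new gcd after any change is gcd(4, new_value).
This can be at most 4.
Since 4 > old gcd 1, the gcd CAN increase (e.g., set N[0] = 4).

Answer: yes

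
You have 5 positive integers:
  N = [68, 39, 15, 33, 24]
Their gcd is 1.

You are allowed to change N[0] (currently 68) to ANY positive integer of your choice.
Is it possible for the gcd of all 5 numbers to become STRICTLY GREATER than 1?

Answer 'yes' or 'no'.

Answer: yes

Derivation:
Current gcd = 1
gcd of all OTHER numbers (without N[0]=68): gcd([39, 15, 33, 24]) = 3
The new gcd after any change is gcd(3, new_value).
This can be at most 3.
Since 3 > old gcd 1, the gcd CAN increase (e.g., set N[0] = 3).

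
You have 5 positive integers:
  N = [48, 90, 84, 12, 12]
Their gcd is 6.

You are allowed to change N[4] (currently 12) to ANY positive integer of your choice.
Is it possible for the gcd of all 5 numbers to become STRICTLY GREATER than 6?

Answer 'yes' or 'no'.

Answer: no

Derivation:
Current gcd = 6
gcd of all OTHER numbers (without N[4]=12): gcd([48, 90, 84, 12]) = 6
The new gcd after any change is gcd(6, new_value).
This can be at most 6.
Since 6 = old gcd 6, the gcd can only stay the same or decrease.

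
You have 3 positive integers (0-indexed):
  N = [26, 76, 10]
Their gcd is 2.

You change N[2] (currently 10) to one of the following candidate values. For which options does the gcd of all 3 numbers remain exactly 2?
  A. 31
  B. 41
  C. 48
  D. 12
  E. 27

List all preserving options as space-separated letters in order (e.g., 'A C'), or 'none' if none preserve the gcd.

Old gcd = 2; gcd of others (without N[2]) = 2
New gcd for candidate v: gcd(2, v). Preserves old gcd iff gcd(2, v) = 2.
  Option A: v=31, gcd(2,31)=1 -> changes
  Option B: v=41, gcd(2,41)=1 -> changes
  Option C: v=48, gcd(2,48)=2 -> preserves
  Option D: v=12, gcd(2,12)=2 -> preserves
  Option E: v=27, gcd(2,27)=1 -> changes

Answer: C D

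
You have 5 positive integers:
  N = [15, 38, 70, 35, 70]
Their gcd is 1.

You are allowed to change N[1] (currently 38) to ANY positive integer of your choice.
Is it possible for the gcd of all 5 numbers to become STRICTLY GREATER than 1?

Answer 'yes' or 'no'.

Current gcd = 1
gcd of all OTHER numbers (without N[1]=38): gcd([15, 70, 35, 70]) = 5
The new gcd after any change is gcd(5, new_value).
This can be at most 5.
Since 5 > old gcd 1, the gcd CAN increase (e.g., set N[1] = 5).

Answer: yes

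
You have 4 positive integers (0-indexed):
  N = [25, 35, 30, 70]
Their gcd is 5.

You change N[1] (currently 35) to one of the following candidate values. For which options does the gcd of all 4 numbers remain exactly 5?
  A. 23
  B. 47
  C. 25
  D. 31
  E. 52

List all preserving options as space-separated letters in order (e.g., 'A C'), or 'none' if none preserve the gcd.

Old gcd = 5; gcd of others (without N[1]) = 5
New gcd for candidate v: gcd(5, v). Preserves old gcd iff gcd(5, v) = 5.
  Option A: v=23, gcd(5,23)=1 -> changes
  Option B: v=47, gcd(5,47)=1 -> changes
  Option C: v=25, gcd(5,25)=5 -> preserves
  Option D: v=31, gcd(5,31)=1 -> changes
  Option E: v=52, gcd(5,52)=1 -> changes

Answer: C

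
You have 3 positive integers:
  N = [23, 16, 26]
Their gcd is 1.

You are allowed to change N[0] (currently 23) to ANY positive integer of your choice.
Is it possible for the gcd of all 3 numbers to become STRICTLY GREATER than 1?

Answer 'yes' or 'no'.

Answer: yes

Derivation:
Current gcd = 1
gcd of all OTHER numbers (without N[0]=23): gcd([16, 26]) = 2
The new gcd after any change is gcd(2, new_value).
This can be at most 2.
Since 2 > old gcd 1, the gcd CAN increase (e.g., set N[0] = 2).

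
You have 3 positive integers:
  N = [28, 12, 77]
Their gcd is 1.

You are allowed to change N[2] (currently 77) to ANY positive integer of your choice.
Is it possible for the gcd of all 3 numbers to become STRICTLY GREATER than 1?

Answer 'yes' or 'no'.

Answer: yes

Derivation:
Current gcd = 1
gcd of all OTHER numbers (without N[2]=77): gcd([28, 12]) = 4
The new gcd after any change is gcd(4, new_value).
This can be at most 4.
Since 4 > old gcd 1, the gcd CAN increase (e.g., set N[2] = 4).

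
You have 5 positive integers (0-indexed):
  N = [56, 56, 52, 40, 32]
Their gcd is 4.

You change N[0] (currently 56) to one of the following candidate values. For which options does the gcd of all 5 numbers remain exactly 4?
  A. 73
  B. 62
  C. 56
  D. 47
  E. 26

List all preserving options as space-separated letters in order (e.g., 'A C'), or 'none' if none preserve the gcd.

Answer: C

Derivation:
Old gcd = 4; gcd of others (without N[0]) = 4
New gcd for candidate v: gcd(4, v). Preserves old gcd iff gcd(4, v) = 4.
  Option A: v=73, gcd(4,73)=1 -> changes
  Option B: v=62, gcd(4,62)=2 -> changes
  Option C: v=56, gcd(4,56)=4 -> preserves
  Option D: v=47, gcd(4,47)=1 -> changes
  Option E: v=26, gcd(4,26)=2 -> changes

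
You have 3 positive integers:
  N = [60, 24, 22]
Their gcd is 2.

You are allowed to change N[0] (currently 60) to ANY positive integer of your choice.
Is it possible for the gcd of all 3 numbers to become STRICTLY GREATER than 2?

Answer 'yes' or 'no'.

Current gcd = 2
gcd of all OTHER numbers (without N[0]=60): gcd([24, 22]) = 2
The new gcd after any change is gcd(2, new_value).
This can be at most 2.
Since 2 = old gcd 2, the gcd can only stay the same or decrease.

Answer: no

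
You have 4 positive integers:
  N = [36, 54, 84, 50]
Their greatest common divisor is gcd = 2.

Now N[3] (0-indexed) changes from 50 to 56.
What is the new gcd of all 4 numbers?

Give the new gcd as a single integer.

Answer: 2

Derivation:
Numbers: [36, 54, 84, 50], gcd = 2
Change: index 3, 50 -> 56
gcd of the OTHER numbers (without index 3): gcd([36, 54, 84]) = 6
New gcd = gcd(g_others, new_val) = gcd(6, 56) = 2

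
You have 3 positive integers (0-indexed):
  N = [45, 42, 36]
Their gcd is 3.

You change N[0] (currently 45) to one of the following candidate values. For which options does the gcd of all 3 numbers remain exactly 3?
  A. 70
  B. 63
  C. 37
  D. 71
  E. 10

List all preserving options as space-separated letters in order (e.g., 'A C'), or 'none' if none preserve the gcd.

Answer: B

Derivation:
Old gcd = 3; gcd of others (without N[0]) = 6
New gcd for candidate v: gcd(6, v). Preserves old gcd iff gcd(6, v) = 3.
  Option A: v=70, gcd(6,70)=2 -> changes
  Option B: v=63, gcd(6,63)=3 -> preserves
  Option C: v=37, gcd(6,37)=1 -> changes
  Option D: v=71, gcd(6,71)=1 -> changes
  Option E: v=10, gcd(6,10)=2 -> changes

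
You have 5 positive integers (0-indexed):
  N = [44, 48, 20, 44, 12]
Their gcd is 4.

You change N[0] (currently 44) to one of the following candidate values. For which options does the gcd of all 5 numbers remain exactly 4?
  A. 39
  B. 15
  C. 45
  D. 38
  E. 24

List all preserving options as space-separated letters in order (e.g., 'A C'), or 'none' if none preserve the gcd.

Answer: E

Derivation:
Old gcd = 4; gcd of others (without N[0]) = 4
New gcd for candidate v: gcd(4, v). Preserves old gcd iff gcd(4, v) = 4.
  Option A: v=39, gcd(4,39)=1 -> changes
  Option B: v=15, gcd(4,15)=1 -> changes
  Option C: v=45, gcd(4,45)=1 -> changes
  Option D: v=38, gcd(4,38)=2 -> changes
  Option E: v=24, gcd(4,24)=4 -> preserves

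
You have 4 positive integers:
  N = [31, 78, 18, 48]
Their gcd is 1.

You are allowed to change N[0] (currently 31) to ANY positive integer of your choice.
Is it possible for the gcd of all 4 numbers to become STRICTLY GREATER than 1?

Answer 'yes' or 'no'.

Answer: yes

Derivation:
Current gcd = 1
gcd of all OTHER numbers (without N[0]=31): gcd([78, 18, 48]) = 6
The new gcd after any change is gcd(6, new_value).
This can be at most 6.
Since 6 > old gcd 1, the gcd CAN increase (e.g., set N[0] = 6).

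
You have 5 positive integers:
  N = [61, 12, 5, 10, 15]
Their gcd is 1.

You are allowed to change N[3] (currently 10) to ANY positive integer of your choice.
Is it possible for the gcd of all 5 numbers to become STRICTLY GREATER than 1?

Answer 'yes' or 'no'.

Answer: no

Derivation:
Current gcd = 1
gcd of all OTHER numbers (without N[3]=10): gcd([61, 12, 5, 15]) = 1
The new gcd after any change is gcd(1, new_value).
This can be at most 1.
Since 1 = old gcd 1, the gcd can only stay the same or decrease.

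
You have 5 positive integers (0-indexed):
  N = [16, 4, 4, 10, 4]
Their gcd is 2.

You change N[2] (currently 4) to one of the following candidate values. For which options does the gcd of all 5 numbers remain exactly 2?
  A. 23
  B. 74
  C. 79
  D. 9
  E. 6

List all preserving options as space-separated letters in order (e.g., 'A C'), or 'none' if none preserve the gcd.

Answer: B E

Derivation:
Old gcd = 2; gcd of others (without N[2]) = 2
New gcd for candidate v: gcd(2, v). Preserves old gcd iff gcd(2, v) = 2.
  Option A: v=23, gcd(2,23)=1 -> changes
  Option B: v=74, gcd(2,74)=2 -> preserves
  Option C: v=79, gcd(2,79)=1 -> changes
  Option D: v=9, gcd(2,9)=1 -> changes
  Option E: v=6, gcd(2,6)=2 -> preserves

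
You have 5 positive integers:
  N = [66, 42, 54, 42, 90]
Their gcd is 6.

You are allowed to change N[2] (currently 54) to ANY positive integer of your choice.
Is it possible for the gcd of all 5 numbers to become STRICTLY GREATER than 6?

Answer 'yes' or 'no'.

Current gcd = 6
gcd of all OTHER numbers (without N[2]=54): gcd([66, 42, 42, 90]) = 6
The new gcd after any change is gcd(6, new_value).
This can be at most 6.
Since 6 = old gcd 6, the gcd can only stay the same or decrease.

Answer: no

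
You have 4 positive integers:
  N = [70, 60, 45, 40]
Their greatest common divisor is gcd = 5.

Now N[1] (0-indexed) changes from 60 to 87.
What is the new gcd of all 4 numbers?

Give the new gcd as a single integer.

Numbers: [70, 60, 45, 40], gcd = 5
Change: index 1, 60 -> 87
gcd of the OTHER numbers (without index 1): gcd([70, 45, 40]) = 5
New gcd = gcd(g_others, new_val) = gcd(5, 87) = 1

Answer: 1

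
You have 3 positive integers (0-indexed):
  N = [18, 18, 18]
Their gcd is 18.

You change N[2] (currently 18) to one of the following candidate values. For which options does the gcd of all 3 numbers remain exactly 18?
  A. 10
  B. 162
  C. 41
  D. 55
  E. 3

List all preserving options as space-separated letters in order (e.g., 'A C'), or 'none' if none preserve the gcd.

Answer: B

Derivation:
Old gcd = 18; gcd of others (without N[2]) = 18
New gcd for candidate v: gcd(18, v). Preserves old gcd iff gcd(18, v) = 18.
  Option A: v=10, gcd(18,10)=2 -> changes
  Option B: v=162, gcd(18,162)=18 -> preserves
  Option C: v=41, gcd(18,41)=1 -> changes
  Option D: v=55, gcd(18,55)=1 -> changes
  Option E: v=3, gcd(18,3)=3 -> changes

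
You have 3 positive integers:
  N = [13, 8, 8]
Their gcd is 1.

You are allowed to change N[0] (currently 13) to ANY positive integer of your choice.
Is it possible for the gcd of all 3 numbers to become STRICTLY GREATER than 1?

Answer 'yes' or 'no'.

Answer: yes

Derivation:
Current gcd = 1
gcd of all OTHER numbers (without N[0]=13): gcd([8, 8]) = 8
The new gcd after any change is gcd(8, new_value).
This can be at most 8.
Since 8 > old gcd 1, the gcd CAN increase (e.g., set N[0] = 8).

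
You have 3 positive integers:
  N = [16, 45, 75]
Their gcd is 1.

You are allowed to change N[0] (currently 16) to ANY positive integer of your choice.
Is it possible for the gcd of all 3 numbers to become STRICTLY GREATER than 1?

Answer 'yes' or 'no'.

Current gcd = 1
gcd of all OTHER numbers (without N[0]=16): gcd([45, 75]) = 15
The new gcd after any change is gcd(15, new_value).
This can be at most 15.
Since 15 > old gcd 1, the gcd CAN increase (e.g., set N[0] = 15).

Answer: yes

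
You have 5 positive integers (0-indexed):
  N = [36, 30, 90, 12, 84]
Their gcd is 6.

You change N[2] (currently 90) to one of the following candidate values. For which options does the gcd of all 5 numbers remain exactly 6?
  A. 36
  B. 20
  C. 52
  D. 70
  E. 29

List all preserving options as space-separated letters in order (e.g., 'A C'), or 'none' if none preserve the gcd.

Answer: A

Derivation:
Old gcd = 6; gcd of others (without N[2]) = 6
New gcd for candidate v: gcd(6, v). Preserves old gcd iff gcd(6, v) = 6.
  Option A: v=36, gcd(6,36)=6 -> preserves
  Option B: v=20, gcd(6,20)=2 -> changes
  Option C: v=52, gcd(6,52)=2 -> changes
  Option D: v=70, gcd(6,70)=2 -> changes
  Option E: v=29, gcd(6,29)=1 -> changes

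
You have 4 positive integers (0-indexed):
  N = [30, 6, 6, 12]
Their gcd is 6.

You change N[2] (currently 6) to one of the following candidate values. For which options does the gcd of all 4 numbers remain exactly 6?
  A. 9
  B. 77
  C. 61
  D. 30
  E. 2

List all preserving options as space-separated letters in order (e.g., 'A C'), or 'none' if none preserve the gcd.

Answer: D

Derivation:
Old gcd = 6; gcd of others (without N[2]) = 6
New gcd for candidate v: gcd(6, v). Preserves old gcd iff gcd(6, v) = 6.
  Option A: v=9, gcd(6,9)=3 -> changes
  Option B: v=77, gcd(6,77)=1 -> changes
  Option C: v=61, gcd(6,61)=1 -> changes
  Option D: v=30, gcd(6,30)=6 -> preserves
  Option E: v=2, gcd(6,2)=2 -> changes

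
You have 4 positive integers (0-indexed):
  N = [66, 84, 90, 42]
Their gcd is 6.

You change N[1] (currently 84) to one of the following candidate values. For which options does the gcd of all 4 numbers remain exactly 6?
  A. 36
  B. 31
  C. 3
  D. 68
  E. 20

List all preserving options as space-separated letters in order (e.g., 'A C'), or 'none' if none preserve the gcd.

Old gcd = 6; gcd of others (without N[1]) = 6
New gcd for candidate v: gcd(6, v). Preserves old gcd iff gcd(6, v) = 6.
  Option A: v=36, gcd(6,36)=6 -> preserves
  Option B: v=31, gcd(6,31)=1 -> changes
  Option C: v=3, gcd(6,3)=3 -> changes
  Option D: v=68, gcd(6,68)=2 -> changes
  Option E: v=20, gcd(6,20)=2 -> changes

Answer: A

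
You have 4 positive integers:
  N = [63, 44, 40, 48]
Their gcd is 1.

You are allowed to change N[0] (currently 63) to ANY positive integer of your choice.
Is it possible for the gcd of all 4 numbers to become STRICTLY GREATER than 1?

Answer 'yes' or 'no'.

Current gcd = 1
gcd of all OTHER numbers (without N[0]=63): gcd([44, 40, 48]) = 4
The new gcd after any change is gcd(4, new_value).
This can be at most 4.
Since 4 > old gcd 1, the gcd CAN increase (e.g., set N[0] = 4).

Answer: yes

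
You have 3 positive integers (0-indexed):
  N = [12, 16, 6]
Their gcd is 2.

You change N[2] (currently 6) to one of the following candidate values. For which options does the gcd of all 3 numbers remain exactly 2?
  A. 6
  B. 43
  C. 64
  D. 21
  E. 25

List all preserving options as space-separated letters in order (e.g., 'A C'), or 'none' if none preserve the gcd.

Old gcd = 2; gcd of others (without N[2]) = 4
New gcd for candidate v: gcd(4, v). Preserves old gcd iff gcd(4, v) = 2.
  Option A: v=6, gcd(4,6)=2 -> preserves
  Option B: v=43, gcd(4,43)=1 -> changes
  Option C: v=64, gcd(4,64)=4 -> changes
  Option D: v=21, gcd(4,21)=1 -> changes
  Option E: v=25, gcd(4,25)=1 -> changes

Answer: A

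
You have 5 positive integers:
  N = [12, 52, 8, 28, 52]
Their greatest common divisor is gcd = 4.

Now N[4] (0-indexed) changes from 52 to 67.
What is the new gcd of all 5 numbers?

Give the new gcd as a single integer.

Numbers: [12, 52, 8, 28, 52], gcd = 4
Change: index 4, 52 -> 67
gcd of the OTHER numbers (without index 4): gcd([12, 52, 8, 28]) = 4
New gcd = gcd(g_others, new_val) = gcd(4, 67) = 1

Answer: 1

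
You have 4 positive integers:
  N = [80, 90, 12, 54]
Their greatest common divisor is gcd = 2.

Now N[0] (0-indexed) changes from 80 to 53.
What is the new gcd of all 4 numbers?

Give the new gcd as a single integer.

Numbers: [80, 90, 12, 54], gcd = 2
Change: index 0, 80 -> 53
gcd of the OTHER numbers (without index 0): gcd([90, 12, 54]) = 6
New gcd = gcd(g_others, new_val) = gcd(6, 53) = 1

Answer: 1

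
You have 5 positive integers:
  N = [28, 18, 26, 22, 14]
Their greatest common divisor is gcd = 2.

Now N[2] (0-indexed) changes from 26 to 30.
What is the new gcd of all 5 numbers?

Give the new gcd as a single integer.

Answer: 2

Derivation:
Numbers: [28, 18, 26, 22, 14], gcd = 2
Change: index 2, 26 -> 30
gcd of the OTHER numbers (without index 2): gcd([28, 18, 22, 14]) = 2
New gcd = gcd(g_others, new_val) = gcd(2, 30) = 2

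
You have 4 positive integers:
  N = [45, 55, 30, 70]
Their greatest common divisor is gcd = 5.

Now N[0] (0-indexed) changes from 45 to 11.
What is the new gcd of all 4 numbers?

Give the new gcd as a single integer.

Answer: 1

Derivation:
Numbers: [45, 55, 30, 70], gcd = 5
Change: index 0, 45 -> 11
gcd of the OTHER numbers (without index 0): gcd([55, 30, 70]) = 5
New gcd = gcd(g_others, new_val) = gcd(5, 11) = 1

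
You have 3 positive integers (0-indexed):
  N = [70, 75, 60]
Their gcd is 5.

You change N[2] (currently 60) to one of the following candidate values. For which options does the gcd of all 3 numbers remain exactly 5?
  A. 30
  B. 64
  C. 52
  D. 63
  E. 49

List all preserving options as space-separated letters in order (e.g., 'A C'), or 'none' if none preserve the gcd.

Old gcd = 5; gcd of others (without N[2]) = 5
New gcd for candidate v: gcd(5, v). Preserves old gcd iff gcd(5, v) = 5.
  Option A: v=30, gcd(5,30)=5 -> preserves
  Option B: v=64, gcd(5,64)=1 -> changes
  Option C: v=52, gcd(5,52)=1 -> changes
  Option D: v=63, gcd(5,63)=1 -> changes
  Option E: v=49, gcd(5,49)=1 -> changes

Answer: A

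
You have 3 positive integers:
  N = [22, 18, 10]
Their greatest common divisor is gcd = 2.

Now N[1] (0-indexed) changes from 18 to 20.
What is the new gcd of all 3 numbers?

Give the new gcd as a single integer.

Answer: 2

Derivation:
Numbers: [22, 18, 10], gcd = 2
Change: index 1, 18 -> 20
gcd of the OTHER numbers (without index 1): gcd([22, 10]) = 2
New gcd = gcd(g_others, new_val) = gcd(2, 20) = 2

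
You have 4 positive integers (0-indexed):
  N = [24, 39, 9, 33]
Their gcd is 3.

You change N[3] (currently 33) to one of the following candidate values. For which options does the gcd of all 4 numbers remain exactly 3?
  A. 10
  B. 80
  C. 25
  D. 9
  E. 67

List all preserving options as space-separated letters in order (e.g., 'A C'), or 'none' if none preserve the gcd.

Answer: D

Derivation:
Old gcd = 3; gcd of others (without N[3]) = 3
New gcd for candidate v: gcd(3, v). Preserves old gcd iff gcd(3, v) = 3.
  Option A: v=10, gcd(3,10)=1 -> changes
  Option B: v=80, gcd(3,80)=1 -> changes
  Option C: v=25, gcd(3,25)=1 -> changes
  Option D: v=9, gcd(3,9)=3 -> preserves
  Option E: v=67, gcd(3,67)=1 -> changes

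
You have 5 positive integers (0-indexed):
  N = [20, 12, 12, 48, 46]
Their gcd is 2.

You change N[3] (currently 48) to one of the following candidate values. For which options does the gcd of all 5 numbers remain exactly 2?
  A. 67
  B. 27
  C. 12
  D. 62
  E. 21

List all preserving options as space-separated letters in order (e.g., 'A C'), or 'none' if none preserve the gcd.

Answer: C D

Derivation:
Old gcd = 2; gcd of others (without N[3]) = 2
New gcd for candidate v: gcd(2, v). Preserves old gcd iff gcd(2, v) = 2.
  Option A: v=67, gcd(2,67)=1 -> changes
  Option B: v=27, gcd(2,27)=1 -> changes
  Option C: v=12, gcd(2,12)=2 -> preserves
  Option D: v=62, gcd(2,62)=2 -> preserves
  Option E: v=21, gcd(2,21)=1 -> changes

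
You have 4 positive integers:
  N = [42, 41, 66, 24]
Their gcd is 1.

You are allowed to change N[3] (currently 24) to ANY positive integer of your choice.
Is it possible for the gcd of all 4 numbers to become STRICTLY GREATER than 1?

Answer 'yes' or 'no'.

Current gcd = 1
gcd of all OTHER numbers (without N[3]=24): gcd([42, 41, 66]) = 1
The new gcd after any change is gcd(1, new_value).
This can be at most 1.
Since 1 = old gcd 1, the gcd can only stay the same or decrease.

Answer: no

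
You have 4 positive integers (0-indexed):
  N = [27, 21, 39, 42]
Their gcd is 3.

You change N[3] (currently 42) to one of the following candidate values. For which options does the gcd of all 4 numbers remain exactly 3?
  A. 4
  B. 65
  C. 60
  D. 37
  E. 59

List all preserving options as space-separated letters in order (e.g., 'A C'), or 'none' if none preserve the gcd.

Old gcd = 3; gcd of others (without N[3]) = 3
New gcd for candidate v: gcd(3, v). Preserves old gcd iff gcd(3, v) = 3.
  Option A: v=4, gcd(3,4)=1 -> changes
  Option B: v=65, gcd(3,65)=1 -> changes
  Option C: v=60, gcd(3,60)=3 -> preserves
  Option D: v=37, gcd(3,37)=1 -> changes
  Option E: v=59, gcd(3,59)=1 -> changes

Answer: C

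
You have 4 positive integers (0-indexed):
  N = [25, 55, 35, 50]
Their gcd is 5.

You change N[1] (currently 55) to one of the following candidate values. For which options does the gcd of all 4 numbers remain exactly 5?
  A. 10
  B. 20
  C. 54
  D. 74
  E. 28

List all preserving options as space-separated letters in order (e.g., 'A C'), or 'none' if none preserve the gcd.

Answer: A B

Derivation:
Old gcd = 5; gcd of others (without N[1]) = 5
New gcd for candidate v: gcd(5, v). Preserves old gcd iff gcd(5, v) = 5.
  Option A: v=10, gcd(5,10)=5 -> preserves
  Option B: v=20, gcd(5,20)=5 -> preserves
  Option C: v=54, gcd(5,54)=1 -> changes
  Option D: v=74, gcd(5,74)=1 -> changes
  Option E: v=28, gcd(5,28)=1 -> changes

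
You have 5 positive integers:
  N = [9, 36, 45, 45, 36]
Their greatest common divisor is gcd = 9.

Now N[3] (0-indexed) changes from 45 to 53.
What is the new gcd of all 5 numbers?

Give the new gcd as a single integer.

Answer: 1

Derivation:
Numbers: [9, 36, 45, 45, 36], gcd = 9
Change: index 3, 45 -> 53
gcd of the OTHER numbers (without index 3): gcd([9, 36, 45, 36]) = 9
New gcd = gcd(g_others, new_val) = gcd(9, 53) = 1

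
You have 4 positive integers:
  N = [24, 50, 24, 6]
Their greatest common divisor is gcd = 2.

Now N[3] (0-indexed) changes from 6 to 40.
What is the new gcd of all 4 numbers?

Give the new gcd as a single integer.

Answer: 2

Derivation:
Numbers: [24, 50, 24, 6], gcd = 2
Change: index 3, 6 -> 40
gcd of the OTHER numbers (without index 3): gcd([24, 50, 24]) = 2
New gcd = gcd(g_others, new_val) = gcd(2, 40) = 2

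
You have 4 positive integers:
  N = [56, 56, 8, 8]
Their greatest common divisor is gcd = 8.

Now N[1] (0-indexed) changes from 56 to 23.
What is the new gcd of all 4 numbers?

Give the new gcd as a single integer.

Numbers: [56, 56, 8, 8], gcd = 8
Change: index 1, 56 -> 23
gcd of the OTHER numbers (without index 1): gcd([56, 8, 8]) = 8
New gcd = gcd(g_others, new_val) = gcd(8, 23) = 1

Answer: 1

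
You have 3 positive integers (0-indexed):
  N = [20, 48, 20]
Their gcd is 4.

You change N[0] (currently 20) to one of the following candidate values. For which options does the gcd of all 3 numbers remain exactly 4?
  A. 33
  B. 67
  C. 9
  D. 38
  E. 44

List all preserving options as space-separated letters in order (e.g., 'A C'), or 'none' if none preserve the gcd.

Old gcd = 4; gcd of others (without N[0]) = 4
New gcd for candidate v: gcd(4, v). Preserves old gcd iff gcd(4, v) = 4.
  Option A: v=33, gcd(4,33)=1 -> changes
  Option B: v=67, gcd(4,67)=1 -> changes
  Option C: v=9, gcd(4,9)=1 -> changes
  Option D: v=38, gcd(4,38)=2 -> changes
  Option E: v=44, gcd(4,44)=4 -> preserves

Answer: E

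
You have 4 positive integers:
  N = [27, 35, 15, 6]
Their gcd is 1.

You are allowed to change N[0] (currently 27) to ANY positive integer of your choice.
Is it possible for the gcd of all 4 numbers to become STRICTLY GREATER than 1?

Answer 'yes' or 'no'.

Answer: no

Derivation:
Current gcd = 1
gcd of all OTHER numbers (without N[0]=27): gcd([35, 15, 6]) = 1
The new gcd after any change is gcd(1, new_value).
This can be at most 1.
Since 1 = old gcd 1, the gcd can only stay the same or decrease.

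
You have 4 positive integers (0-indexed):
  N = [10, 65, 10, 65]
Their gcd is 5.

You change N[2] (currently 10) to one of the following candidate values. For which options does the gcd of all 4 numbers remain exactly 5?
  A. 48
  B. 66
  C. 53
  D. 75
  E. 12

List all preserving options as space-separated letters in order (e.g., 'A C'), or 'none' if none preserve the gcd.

Answer: D

Derivation:
Old gcd = 5; gcd of others (without N[2]) = 5
New gcd for candidate v: gcd(5, v). Preserves old gcd iff gcd(5, v) = 5.
  Option A: v=48, gcd(5,48)=1 -> changes
  Option B: v=66, gcd(5,66)=1 -> changes
  Option C: v=53, gcd(5,53)=1 -> changes
  Option D: v=75, gcd(5,75)=5 -> preserves
  Option E: v=12, gcd(5,12)=1 -> changes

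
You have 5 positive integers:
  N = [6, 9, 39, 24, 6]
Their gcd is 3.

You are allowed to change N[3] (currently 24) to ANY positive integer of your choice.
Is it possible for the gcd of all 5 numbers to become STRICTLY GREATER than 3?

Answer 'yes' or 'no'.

Current gcd = 3
gcd of all OTHER numbers (without N[3]=24): gcd([6, 9, 39, 6]) = 3
The new gcd after any change is gcd(3, new_value).
This can be at most 3.
Since 3 = old gcd 3, the gcd can only stay the same or decrease.

Answer: no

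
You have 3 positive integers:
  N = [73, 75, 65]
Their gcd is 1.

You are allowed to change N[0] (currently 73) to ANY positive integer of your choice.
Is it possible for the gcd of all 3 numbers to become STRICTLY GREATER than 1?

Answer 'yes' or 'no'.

Answer: yes

Derivation:
Current gcd = 1
gcd of all OTHER numbers (without N[0]=73): gcd([75, 65]) = 5
The new gcd after any change is gcd(5, new_value).
This can be at most 5.
Since 5 > old gcd 1, the gcd CAN increase (e.g., set N[0] = 5).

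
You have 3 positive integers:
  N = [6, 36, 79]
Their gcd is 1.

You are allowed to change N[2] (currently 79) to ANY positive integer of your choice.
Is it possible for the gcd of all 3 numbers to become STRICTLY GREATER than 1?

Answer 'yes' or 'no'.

Current gcd = 1
gcd of all OTHER numbers (without N[2]=79): gcd([6, 36]) = 6
The new gcd after any change is gcd(6, new_value).
This can be at most 6.
Since 6 > old gcd 1, the gcd CAN increase (e.g., set N[2] = 6).

Answer: yes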